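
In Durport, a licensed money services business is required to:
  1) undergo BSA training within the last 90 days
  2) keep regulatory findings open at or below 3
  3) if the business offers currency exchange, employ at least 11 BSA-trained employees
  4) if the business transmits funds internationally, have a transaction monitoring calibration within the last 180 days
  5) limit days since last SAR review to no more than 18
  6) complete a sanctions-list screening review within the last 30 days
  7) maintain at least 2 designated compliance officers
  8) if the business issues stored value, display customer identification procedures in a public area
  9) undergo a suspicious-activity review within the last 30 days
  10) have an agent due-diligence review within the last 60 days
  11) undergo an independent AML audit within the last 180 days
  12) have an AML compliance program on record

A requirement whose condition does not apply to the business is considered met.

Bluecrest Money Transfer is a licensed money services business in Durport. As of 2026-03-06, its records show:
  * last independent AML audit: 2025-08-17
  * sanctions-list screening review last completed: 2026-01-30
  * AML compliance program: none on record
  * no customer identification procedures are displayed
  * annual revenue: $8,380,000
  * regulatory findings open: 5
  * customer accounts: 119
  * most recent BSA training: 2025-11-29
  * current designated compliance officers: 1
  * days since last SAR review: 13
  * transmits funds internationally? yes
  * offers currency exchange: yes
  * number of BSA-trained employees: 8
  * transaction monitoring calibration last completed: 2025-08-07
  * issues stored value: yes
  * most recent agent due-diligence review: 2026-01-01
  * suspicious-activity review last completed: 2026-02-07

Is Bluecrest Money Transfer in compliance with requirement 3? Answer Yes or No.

3. condition 'offers currency exchange' holds; BSA-trained employees 8 < 11 → not met

No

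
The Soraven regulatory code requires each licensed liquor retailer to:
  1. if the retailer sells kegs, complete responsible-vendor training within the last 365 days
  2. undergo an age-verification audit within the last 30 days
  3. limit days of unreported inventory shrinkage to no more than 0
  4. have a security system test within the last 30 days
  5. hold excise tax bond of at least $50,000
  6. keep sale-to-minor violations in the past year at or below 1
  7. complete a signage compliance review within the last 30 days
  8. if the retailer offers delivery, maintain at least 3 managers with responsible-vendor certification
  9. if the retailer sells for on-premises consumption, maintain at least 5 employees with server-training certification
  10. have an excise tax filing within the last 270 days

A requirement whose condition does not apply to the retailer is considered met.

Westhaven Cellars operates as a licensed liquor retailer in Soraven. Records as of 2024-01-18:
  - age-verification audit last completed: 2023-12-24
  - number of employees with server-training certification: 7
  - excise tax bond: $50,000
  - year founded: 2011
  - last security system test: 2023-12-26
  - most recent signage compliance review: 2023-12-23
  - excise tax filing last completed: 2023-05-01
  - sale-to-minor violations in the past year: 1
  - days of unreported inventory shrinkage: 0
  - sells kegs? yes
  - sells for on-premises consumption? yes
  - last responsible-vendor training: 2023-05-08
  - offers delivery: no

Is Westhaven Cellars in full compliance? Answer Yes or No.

Yes

1. condition 'sells kegs' holds; responsible-vendor training 255 days ago vs limit 365 → met
2. age-verification audit 25 days ago vs limit 30 → met
3. days of unreported inventory shrinkage 0 ≤ 0 → met
4. security system test 23 days ago vs limit 30 → met
5. excise tax bond $50,000 ≥ $50,000 → met
6. sale-to-minor violations in the past year 1 ≤ 1 → met
7. signage compliance review 26 days ago vs limit 30 → met
8. condition 'offers delivery' does not hold → requirement n/a → met
9. condition 'sells for on-premises consumption' holds; employees with server-training certification 7 ≥ 5 → met
10. excise tax filing 262 days ago vs limit 270 → met
All met.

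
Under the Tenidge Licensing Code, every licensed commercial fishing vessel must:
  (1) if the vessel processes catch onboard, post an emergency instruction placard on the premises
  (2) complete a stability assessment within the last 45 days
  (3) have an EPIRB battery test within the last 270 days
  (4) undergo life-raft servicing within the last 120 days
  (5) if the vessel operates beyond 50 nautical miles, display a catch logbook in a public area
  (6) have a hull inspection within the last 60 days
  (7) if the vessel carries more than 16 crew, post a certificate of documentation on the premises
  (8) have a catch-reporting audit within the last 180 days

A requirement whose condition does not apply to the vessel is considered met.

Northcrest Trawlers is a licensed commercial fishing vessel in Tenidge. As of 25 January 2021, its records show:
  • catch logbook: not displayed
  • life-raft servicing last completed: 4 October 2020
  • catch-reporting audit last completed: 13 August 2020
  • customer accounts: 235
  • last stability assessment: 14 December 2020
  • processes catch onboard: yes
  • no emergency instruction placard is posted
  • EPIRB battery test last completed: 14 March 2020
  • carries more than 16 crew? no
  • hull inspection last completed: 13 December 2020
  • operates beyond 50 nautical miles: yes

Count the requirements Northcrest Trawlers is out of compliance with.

3

1. condition 'processes catch onboard' holds; emergency instruction placard absent → not met
2. stability assessment 42 days ago vs limit 45 → met
3. EPIRB battery test 317 days ago vs limit 270 → not met
4. life-raft servicing 113 days ago vs limit 120 → met
5. condition 'operates beyond 50 nautical miles' holds; catch logbook absent → not met
6. hull inspection 43 days ago vs limit 60 → met
7. condition 'carries more than 16 crew' does not hold → requirement n/a → met
8. catch-reporting audit 165 days ago vs limit 180 → met
Not met: 3 of 8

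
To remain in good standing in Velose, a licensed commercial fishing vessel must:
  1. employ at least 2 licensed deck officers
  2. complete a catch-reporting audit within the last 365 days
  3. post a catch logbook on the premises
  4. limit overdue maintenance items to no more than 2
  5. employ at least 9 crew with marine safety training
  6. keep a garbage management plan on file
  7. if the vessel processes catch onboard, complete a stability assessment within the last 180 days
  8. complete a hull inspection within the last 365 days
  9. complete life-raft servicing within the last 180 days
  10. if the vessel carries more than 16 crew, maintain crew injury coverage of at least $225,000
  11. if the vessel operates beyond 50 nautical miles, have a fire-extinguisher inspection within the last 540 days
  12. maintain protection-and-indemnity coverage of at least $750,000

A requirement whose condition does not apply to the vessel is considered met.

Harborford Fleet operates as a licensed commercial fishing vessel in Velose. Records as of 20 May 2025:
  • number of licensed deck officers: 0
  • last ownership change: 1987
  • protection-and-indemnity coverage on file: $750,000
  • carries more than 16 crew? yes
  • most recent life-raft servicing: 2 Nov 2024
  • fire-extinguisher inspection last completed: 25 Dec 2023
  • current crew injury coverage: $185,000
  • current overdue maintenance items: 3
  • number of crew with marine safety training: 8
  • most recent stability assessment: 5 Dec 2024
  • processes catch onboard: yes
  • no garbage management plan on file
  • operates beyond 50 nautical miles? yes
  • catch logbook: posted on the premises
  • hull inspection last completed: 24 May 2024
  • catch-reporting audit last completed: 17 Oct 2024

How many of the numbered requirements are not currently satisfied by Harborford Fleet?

6

1. licensed deck officers 0 < 2 → not met
2. catch-reporting audit 215 days ago vs limit 365 → met
3. catch logbook present → met
4. overdue maintenance items 3 > 2 → not met
5. crew with marine safety training 8 < 9 → not met
6. garbage management plan absent → not met
7. condition 'processes catch onboard' holds; stability assessment 166 days ago vs limit 180 → met
8. hull inspection 361 days ago vs limit 365 → met
9. life-raft servicing 199 days ago vs limit 180 → not met
10. condition 'carries more than 16 crew' holds; crew injury coverage $185,000 < $225,000 → not met
11. condition 'operates beyond 50 nautical miles' holds; fire-extinguisher inspection 512 days ago vs limit 540 → met
12. protection-and-indemnity coverage $750,000 ≥ $750,000 → met
Not met: 6 of 12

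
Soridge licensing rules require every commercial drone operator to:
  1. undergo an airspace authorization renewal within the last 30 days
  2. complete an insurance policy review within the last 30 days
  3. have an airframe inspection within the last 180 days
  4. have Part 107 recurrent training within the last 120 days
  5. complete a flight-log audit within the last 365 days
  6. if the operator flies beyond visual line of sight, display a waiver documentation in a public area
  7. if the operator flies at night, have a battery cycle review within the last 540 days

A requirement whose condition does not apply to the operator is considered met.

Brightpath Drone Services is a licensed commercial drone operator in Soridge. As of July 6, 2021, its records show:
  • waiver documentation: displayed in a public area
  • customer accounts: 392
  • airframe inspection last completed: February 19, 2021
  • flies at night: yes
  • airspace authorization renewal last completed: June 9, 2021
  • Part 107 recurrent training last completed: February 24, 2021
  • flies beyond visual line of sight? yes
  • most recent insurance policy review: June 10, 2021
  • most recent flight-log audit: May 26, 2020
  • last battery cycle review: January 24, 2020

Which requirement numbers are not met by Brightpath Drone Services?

1. airspace authorization renewal 27 days ago vs limit 30 → met
2. insurance policy review 26 days ago vs limit 30 → met
3. airframe inspection 137 days ago vs limit 180 → met
4. Part 107 recurrent training 132 days ago vs limit 120 → not met
5. flight-log audit 406 days ago vs limit 365 → not met
6. condition 'flies beyond visual line of sight' holds; waiver documentation present → met
7. condition 'flies at night' holds; battery cycle review 529 days ago vs limit 540 → met
Not met: 4, 5

4, 5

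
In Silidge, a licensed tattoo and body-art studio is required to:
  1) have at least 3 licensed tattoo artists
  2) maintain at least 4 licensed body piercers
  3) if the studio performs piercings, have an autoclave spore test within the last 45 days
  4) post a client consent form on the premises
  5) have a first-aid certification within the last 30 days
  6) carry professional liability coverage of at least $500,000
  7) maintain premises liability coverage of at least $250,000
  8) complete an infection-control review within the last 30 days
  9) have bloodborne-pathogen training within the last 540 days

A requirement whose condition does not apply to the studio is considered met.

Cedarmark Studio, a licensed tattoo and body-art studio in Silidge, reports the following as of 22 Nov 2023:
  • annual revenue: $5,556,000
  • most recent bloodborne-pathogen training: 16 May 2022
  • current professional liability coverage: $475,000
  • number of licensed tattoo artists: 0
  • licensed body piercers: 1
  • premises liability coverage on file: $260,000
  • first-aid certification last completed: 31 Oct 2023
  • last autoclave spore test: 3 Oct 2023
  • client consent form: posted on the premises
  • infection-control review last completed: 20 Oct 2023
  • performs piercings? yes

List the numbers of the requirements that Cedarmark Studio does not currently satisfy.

1. licensed tattoo artists 0 < 3 → not met
2. licensed body piercers 1 < 4 → not met
3. condition 'performs piercings' holds; autoclave spore test 50 days ago vs limit 45 → not met
4. client consent form present → met
5. first-aid certification 22 days ago vs limit 30 → met
6. professional liability coverage $475,000 < $500,000 → not met
7. premises liability coverage $260,000 ≥ $250,000 → met
8. infection-control review 33 days ago vs limit 30 → not met
9. bloodborne-pathogen training 555 days ago vs limit 540 → not met
Not met: 1, 2, 3, 6, 8, 9

1, 2, 3, 6, 8, 9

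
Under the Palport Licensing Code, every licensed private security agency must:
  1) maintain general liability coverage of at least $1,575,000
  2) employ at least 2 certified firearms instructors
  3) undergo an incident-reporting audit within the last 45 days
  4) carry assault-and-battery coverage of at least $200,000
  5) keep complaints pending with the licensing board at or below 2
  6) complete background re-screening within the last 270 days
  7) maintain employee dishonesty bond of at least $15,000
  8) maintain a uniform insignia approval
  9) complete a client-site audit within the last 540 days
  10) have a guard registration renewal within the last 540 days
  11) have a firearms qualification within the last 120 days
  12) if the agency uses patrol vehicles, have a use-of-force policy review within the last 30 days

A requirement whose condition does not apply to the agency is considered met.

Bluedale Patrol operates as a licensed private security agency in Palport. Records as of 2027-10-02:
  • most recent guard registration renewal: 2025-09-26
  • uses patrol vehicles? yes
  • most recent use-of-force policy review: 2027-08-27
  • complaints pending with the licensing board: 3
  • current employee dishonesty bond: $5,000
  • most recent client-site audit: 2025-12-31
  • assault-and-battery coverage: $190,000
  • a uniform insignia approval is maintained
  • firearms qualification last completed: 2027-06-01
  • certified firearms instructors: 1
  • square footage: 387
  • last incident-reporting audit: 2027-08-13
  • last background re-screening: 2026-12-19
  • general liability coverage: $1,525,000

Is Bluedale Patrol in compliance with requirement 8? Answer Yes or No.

8. uniform insignia approval present → met

Yes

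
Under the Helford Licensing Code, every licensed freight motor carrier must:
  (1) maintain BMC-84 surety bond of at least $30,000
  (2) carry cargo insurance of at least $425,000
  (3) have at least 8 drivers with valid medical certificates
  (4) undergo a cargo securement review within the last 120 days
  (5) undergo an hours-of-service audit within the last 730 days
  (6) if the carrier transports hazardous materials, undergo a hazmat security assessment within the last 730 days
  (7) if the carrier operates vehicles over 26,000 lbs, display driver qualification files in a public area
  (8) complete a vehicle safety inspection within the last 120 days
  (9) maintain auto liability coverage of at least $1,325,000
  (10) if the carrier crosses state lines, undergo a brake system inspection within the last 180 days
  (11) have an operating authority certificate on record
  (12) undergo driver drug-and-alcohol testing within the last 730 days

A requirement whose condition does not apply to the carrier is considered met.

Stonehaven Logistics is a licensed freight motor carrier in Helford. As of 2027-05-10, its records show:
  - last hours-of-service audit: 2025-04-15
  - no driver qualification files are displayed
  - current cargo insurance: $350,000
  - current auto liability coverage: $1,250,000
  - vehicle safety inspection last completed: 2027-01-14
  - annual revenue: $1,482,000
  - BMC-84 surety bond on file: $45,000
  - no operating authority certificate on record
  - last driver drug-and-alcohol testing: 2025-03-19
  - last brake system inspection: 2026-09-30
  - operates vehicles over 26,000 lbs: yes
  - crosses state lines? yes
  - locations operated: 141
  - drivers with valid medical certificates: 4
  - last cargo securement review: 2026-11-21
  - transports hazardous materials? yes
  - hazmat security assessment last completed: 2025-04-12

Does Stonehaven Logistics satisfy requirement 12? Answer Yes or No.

12. driver drug-and-alcohol testing 782 days ago vs limit 730 → not met

No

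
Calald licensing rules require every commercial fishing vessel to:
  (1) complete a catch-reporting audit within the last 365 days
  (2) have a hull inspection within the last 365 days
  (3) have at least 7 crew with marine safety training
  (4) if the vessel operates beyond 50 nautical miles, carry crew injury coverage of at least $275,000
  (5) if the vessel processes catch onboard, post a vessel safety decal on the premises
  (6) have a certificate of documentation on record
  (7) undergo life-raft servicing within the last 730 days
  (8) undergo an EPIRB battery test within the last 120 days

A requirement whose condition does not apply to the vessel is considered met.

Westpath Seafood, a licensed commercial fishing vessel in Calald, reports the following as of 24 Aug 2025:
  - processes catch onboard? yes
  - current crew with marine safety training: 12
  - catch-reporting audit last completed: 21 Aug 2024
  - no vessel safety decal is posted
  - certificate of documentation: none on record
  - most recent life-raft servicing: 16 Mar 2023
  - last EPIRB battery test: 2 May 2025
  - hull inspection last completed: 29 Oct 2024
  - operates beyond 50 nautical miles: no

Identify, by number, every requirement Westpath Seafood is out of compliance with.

1, 5, 6, 7

1. catch-reporting audit 368 days ago vs limit 365 → not met
2. hull inspection 299 days ago vs limit 365 → met
3. crew with marine safety training 12 ≥ 7 → met
4. condition 'operates beyond 50 nautical miles' does not hold → requirement n/a → met
5. condition 'processes catch onboard' holds; vessel safety decal absent → not met
6. certificate of documentation absent → not met
7. life-raft servicing 892 days ago vs limit 730 → not met
8. EPIRB battery test 114 days ago vs limit 120 → met
Not met: 1, 5, 6, 7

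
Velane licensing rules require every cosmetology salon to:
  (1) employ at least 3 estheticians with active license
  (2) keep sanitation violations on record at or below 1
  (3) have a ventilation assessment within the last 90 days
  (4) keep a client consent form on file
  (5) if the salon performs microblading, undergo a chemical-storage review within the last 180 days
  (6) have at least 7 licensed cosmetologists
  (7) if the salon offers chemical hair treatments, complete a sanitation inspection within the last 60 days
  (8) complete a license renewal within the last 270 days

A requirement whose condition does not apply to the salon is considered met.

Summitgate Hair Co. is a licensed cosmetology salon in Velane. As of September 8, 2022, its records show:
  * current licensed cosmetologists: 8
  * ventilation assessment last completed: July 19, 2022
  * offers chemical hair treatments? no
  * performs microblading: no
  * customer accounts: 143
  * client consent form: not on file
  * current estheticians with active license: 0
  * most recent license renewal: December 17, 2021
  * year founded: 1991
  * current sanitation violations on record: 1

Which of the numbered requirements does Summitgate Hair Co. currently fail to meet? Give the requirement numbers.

1. estheticians with active license 0 < 3 → not met
2. sanitation violations on record 1 ≤ 1 → met
3. ventilation assessment 51 days ago vs limit 90 → met
4. client consent form absent → not met
5. condition 'performs microblading' does not hold → requirement n/a → met
6. licensed cosmetologists 8 ≥ 7 → met
7. condition 'offers chemical hair treatments' does not hold → requirement n/a → met
8. license renewal 265 days ago vs limit 270 → met
Not met: 1, 4

1, 4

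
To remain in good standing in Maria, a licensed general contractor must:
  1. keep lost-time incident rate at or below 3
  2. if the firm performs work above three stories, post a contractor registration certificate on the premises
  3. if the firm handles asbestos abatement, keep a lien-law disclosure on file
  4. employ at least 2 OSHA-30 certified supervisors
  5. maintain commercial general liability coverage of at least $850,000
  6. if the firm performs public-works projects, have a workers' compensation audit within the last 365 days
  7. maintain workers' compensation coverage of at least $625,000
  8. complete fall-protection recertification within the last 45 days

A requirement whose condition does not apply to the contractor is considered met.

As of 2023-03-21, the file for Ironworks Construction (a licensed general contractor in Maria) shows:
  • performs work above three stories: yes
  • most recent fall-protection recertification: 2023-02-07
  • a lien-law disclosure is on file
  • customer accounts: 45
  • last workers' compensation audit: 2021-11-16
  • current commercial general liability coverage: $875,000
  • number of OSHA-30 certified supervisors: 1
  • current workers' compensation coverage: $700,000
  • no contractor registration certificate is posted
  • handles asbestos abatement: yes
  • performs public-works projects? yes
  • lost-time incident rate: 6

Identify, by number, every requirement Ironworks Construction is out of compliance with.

1, 2, 4, 6

1. lost-time incident rate 6 > 3 → not met
2. condition 'performs work above three stories' holds; contractor registration certificate absent → not met
3. condition 'handles asbestos abatement' holds; lien-law disclosure present → met
4. OSHA-30 certified supervisors 1 < 2 → not met
5. commercial general liability coverage $875,000 ≥ $850,000 → met
6. condition 'performs public-works projects' holds; workers' compensation audit 490 days ago vs limit 365 → not met
7. workers' compensation coverage $700,000 ≥ $625,000 → met
8. fall-protection recertification 42 days ago vs limit 45 → met
Not met: 1, 2, 4, 6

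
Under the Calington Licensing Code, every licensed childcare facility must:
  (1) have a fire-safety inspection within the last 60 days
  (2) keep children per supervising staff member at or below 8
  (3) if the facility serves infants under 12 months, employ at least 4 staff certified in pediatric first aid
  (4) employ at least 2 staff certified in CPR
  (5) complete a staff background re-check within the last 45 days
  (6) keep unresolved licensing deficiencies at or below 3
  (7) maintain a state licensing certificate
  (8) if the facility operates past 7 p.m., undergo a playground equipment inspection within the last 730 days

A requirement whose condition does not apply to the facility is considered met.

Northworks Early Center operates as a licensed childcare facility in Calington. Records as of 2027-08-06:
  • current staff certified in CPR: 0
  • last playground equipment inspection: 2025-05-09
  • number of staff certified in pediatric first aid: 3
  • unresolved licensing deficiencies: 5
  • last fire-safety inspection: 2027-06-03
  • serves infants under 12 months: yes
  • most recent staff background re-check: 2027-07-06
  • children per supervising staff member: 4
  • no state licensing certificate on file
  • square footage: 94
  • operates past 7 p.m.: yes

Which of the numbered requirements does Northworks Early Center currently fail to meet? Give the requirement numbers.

1, 3, 4, 6, 7, 8

1. fire-safety inspection 64 days ago vs limit 60 → not met
2. children per supervising staff member 4 ≤ 8 → met
3. condition 'serves infants under 12 months' holds; staff certified in pediatric first aid 3 < 4 → not met
4. staff certified in CPR 0 < 2 → not met
5. staff background re-check 31 days ago vs limit 45 → met
6. unresolved licensing deficiencies 5 > 3 → not met
7. state licensing certificate absent → not met
8. condition 'operates past 7 p.m.' holds; playground equipment inspection 819 days ago vs limit 730 → not met
Not met: 1, 3, 4, 6, 7, 8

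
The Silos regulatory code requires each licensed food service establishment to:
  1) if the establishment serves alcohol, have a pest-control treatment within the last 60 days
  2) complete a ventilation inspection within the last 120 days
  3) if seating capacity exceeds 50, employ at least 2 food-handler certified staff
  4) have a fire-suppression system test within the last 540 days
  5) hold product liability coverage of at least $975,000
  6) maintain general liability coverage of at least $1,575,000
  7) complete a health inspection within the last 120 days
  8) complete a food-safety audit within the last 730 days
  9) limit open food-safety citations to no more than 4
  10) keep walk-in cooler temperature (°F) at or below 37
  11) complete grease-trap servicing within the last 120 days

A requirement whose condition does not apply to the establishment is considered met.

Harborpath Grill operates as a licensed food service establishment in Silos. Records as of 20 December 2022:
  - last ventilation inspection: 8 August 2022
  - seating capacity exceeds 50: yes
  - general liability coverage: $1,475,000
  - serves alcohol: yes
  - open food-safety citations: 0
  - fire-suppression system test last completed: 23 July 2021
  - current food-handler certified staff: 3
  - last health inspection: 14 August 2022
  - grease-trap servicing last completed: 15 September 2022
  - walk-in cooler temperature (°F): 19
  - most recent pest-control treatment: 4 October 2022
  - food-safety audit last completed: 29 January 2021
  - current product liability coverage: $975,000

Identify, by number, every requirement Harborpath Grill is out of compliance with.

1, 2, 6, 7

1. condition 'serves alcohol' holds; pest-control treatment 77 days ago vs limit 60 → not met
2. ventilation inspection 134 days ago vs limit 120 → not met
3. condition 'seating capacity exceeds 50' holds; food-handler certified staff 3 ≥ 2 → met
4. fire-suppression system test 515 days ago vs limit 540 → met
5. product liability coverage $975,000 ≥ $975,000 → met
6. general liability coverage $1,475,000 < $1,575,000 → not met
7. health inspection 128 days ago vs limit 120 → not met
8. food-safety audit 690 days ago vs limit 730 → met
9. open food-safety citations 0 ≤ 4 → met
10. walk-in cooler temperature (°F) 19 ≤ 37 → met
11. grease-trap servicing 96 days ago vs limit 120 → met
Not met: 1, 2, 6, 7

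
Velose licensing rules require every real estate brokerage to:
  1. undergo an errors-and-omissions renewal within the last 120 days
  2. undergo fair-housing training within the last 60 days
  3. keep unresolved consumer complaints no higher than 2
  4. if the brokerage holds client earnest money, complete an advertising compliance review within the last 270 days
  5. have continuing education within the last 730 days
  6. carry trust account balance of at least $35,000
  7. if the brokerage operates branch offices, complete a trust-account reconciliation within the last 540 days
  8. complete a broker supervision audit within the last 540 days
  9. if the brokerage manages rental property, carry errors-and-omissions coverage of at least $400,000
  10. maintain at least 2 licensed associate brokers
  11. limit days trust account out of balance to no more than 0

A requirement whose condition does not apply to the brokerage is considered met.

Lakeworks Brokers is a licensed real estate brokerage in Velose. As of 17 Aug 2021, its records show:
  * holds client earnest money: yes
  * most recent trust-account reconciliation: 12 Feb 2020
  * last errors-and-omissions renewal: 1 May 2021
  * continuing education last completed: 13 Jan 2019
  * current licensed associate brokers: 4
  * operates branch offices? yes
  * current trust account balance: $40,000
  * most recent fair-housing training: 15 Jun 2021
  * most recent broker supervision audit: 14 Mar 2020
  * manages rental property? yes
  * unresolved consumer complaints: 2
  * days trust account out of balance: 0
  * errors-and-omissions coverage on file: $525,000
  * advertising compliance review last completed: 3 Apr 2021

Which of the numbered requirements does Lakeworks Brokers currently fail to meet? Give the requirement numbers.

2, 5, 7

1. errors-and-omissions renewal 108 days ago vs limit 120 → met
2. fair-housing training 63 days ago vs limit 60 → not met
3. unresolved consumer complaints 2 ≤ 2 → met
4. condition 'holds client earnest money' holds; advertising compliance review 136 days ago vs limit 270 → met
5. continuing education 947 days ago vs limit 730 → not met
6. trust account balance $40,000 ≥ $35,000 → met
7. condition 'operates branch offices' holds; trust-account reconciliation 552 days ago vs limit 540 → not met
8. broker supervision audit 521 days ago vs limit 540 → met
9. condition 'manages rental property' holds; errors-and-omissions coverage $525,000 ≥ $400,000 → met
10. licensed associate brokers 4 ≥ 2 → met
11. days trust account out of balance 0 ≤ 0 → met
Not met: 2, 5, 7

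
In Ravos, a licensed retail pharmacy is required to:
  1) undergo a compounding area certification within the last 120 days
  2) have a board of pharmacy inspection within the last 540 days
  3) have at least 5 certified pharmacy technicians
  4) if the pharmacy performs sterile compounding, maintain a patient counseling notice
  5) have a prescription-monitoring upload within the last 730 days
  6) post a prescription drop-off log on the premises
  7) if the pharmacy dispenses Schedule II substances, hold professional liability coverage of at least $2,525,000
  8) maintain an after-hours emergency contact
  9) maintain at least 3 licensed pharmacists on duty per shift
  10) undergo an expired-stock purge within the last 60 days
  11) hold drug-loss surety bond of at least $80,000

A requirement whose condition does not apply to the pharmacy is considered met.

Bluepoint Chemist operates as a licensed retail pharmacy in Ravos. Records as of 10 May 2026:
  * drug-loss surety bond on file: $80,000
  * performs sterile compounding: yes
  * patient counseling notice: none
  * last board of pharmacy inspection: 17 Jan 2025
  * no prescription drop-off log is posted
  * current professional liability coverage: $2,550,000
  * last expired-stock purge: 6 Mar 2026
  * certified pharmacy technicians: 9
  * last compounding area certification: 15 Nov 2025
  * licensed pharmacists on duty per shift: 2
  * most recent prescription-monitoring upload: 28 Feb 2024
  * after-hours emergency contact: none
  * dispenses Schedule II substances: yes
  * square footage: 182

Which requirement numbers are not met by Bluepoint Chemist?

1. compounding area certification 176 days ago vs limit 120 → not met
2. board of pharmacy inspection 478 days ago vs limit 540 → met
3. certified pharmacy technicians 9 ≥ 5 → met
4. condition 'performs sterile compounding' holds; patient counseling notice absent → not met
5. prescription-monitoring upload 802 days ago vs limit 730 → not met
6. prescription drop-off log absent → not met
7. condition 'dispenses Schedule II substances' holds; professional liability coverage $2,550,000 ≥ $2,525,000 → met
8. after-hours emergency contact absent → not met
9. licensed pharmacists on duty per shift 2 < 3 → not met
10. expired-stock purge 65 days ago vs limit 60 → not met
11. drug-loss surety bond $80,000 ≥ $80,000 → met
Not met: 1, 4, 5, 6, 8, 9, 10

1, 4, 5, 6, 8, 9, 10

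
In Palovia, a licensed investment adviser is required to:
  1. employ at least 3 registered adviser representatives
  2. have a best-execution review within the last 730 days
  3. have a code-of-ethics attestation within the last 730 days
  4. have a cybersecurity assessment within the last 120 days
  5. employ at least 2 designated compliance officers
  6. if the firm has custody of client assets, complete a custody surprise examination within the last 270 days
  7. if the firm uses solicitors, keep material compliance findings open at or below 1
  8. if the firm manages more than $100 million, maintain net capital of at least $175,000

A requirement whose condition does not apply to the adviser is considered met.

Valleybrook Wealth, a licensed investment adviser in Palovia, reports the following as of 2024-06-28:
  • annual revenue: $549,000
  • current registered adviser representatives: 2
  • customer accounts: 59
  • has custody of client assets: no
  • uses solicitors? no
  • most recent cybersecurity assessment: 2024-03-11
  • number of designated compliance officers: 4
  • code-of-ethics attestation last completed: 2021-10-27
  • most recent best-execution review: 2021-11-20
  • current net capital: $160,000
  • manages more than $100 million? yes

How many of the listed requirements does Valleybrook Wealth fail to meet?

1. registered adviser representatives 2 < 3 → not met
2. best-execution review 951 days ago vs limit 730 → not met
3. code-of-ethics attestation 975 days ago vs limit 730 → not met
4. cybersecurity assessment 109 days ago vs limit 120 → met
5. designated compliance officers 4 ≥ 2 → met
6. condition 'has custody of client assets' does not hold → requirement n/a → met
7. condition 'uses solicitors' does not hold → requirement n/a → met
8. condition 'manages more than $100 million' holds; net capital $160,000 < $175,000 → not met
Not met: 4 of 8

4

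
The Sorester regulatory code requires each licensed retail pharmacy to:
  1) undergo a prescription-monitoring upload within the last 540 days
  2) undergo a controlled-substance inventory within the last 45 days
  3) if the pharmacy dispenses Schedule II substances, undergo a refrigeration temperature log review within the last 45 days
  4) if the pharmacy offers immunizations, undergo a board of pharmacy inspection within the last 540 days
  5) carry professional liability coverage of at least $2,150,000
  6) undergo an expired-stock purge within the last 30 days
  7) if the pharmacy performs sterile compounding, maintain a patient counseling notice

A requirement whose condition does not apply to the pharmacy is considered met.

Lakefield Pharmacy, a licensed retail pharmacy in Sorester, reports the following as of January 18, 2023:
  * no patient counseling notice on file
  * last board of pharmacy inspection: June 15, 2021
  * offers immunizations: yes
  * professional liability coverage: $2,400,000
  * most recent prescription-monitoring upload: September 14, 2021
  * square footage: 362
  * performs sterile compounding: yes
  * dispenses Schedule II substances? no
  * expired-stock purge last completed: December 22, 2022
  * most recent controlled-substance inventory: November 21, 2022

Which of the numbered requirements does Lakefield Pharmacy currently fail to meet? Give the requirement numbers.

2, 4, 7

1. prescription-monitoring upload 491 days ago vs limit 540 → met
2. controlled-substance inventory 58 days ago vs limit 45 → not met
3. condition 'dispenses Schedule II substances' does not hold → requirement n/a → met
4. condition 'offers immunizations' holds; board of pharmacy inspection 582 days ago vs limit 540 → not met
5. professional liability coverage $2,400,000 ≥ $2,150,000 → met
6. expired-stock purge 27 days ago vs limit 30 → met
7. condition 'performs sterile compounding' holds; patient counseling notice absent → not met
Not met: 2, 4, 7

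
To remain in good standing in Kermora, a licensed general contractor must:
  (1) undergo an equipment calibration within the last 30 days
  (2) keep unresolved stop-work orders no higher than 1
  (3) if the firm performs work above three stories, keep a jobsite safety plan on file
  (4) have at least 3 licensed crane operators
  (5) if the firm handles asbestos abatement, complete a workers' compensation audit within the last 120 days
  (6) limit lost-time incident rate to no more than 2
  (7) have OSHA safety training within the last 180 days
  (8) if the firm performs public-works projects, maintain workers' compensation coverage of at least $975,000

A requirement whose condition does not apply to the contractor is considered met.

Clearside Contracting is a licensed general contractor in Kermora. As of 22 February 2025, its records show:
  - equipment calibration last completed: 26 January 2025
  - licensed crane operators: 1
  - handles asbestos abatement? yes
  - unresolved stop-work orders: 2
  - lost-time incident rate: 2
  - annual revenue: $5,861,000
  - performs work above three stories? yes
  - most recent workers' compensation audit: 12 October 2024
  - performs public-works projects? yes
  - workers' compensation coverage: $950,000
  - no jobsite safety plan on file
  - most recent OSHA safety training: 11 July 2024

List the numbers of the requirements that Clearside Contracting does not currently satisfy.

2, 3, 4, 5, 7, 8

1. equipment calibration 27 days ago vs limit 30 → met
2. unresolved stop-work orders 2 > 1 → not met
3. condition 'performs work above three stories' holds; jobsite safety plan absent → not met
4. licensed crane operators 1 < 3 → not met
5. condition 'handles asbestos abatement' holds; workers' compensation audit 133 days ago vs limit 120 → not met
6. lost-time incident rate 2 ≤ 2 → met
7. OSHA safety training 226 days ago vs limit 180 → not met
8. condition 'performs public-works projects' holds; workers' compensation coverage $950,000 < $975,000 → not met
Not met: 2, 3, 4, 5, 7, 8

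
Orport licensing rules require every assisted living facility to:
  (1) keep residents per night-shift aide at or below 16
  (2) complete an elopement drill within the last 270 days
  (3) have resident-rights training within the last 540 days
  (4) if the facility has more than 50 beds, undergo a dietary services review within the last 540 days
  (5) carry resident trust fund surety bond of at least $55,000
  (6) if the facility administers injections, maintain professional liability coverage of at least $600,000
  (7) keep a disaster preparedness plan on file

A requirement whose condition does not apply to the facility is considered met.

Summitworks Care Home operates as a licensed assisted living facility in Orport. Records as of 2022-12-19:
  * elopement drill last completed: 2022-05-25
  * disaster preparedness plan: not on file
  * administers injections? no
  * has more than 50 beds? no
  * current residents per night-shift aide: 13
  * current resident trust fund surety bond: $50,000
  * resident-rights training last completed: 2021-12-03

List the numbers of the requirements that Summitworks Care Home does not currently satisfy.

1. residents per night-shift aide 13 ≤ 16 → met
2. elopement drill 208 days ago vs limit 270 → met
3. resident-rights training 381 days ago vs limit 540 → met
4. condition 'has more than 50 beds' does not hold → requirement n/a → met
5. resident trust fund surety bond $50,000 < $55,000 → not met
6. condition 'administers injections' does not hold → requirement n/a → met
7. disaster preparedness plan absent → not met
Not met: 5, 7

5, 7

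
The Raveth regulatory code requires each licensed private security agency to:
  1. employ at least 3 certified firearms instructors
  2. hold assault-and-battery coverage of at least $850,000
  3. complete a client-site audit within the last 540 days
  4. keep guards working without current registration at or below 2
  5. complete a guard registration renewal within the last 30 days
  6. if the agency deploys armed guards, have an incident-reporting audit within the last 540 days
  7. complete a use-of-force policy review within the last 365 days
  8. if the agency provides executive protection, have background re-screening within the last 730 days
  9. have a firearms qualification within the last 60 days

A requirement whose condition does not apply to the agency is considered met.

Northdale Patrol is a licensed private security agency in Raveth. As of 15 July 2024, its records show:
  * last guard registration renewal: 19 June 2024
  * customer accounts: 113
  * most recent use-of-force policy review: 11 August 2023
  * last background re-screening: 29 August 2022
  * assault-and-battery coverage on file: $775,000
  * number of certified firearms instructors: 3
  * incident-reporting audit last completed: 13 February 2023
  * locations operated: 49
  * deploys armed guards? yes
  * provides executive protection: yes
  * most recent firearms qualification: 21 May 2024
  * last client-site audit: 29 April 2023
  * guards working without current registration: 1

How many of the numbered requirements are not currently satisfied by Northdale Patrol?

1

1. certified firearms instructors 3 ≥ 3 → met
2. assault-and-battery coverage $775,000 < $850,000 → not met
3. client-site audit 443 days ago vs limit 540 → met
4. guards working without current registration 1 ≤ 2 → met
5. guard registration renewal 26 days ago vs limit 30 → met
6. condition 'deploys armed guards' holds; incident-reporting audit 518 days ago vs limit 540 → met
7. use-of-force policy review 339 days ago vs limit 365 → met
8. condition 'provides executive protection' holds; background re-screening 686 days ago vs limit 730 → met
9. firearms qualification 55 days ago vs limit 60 → met
Not met: 1 of 9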